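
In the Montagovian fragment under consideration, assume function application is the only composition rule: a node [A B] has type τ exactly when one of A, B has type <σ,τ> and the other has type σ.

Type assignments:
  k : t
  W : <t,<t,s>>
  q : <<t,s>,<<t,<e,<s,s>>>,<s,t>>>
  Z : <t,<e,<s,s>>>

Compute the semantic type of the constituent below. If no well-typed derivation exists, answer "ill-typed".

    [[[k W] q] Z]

<s,t>

[k W]: functor W : <t,<t,s>>, argument k : t; result <t,s>.
[[k W] q]: functor q : <<t,s>,<<t,<e,<s,s>>>,<s,t>>>, argument [k W] : <t,s>; result <<t,<e,<s,s>>>,<s,t>>.
[[[k W] q] Z]: functor [[k W] q] : <<t,<e,<s,s>>>,<s,t>>, argument Z : <t,<e,<s,s>>>; result <s,t>.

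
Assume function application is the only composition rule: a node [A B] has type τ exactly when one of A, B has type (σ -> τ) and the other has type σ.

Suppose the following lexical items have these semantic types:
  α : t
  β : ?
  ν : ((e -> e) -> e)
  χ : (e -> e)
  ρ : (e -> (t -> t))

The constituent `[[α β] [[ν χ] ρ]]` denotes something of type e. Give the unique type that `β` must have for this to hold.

[[α β] [[ν χ] ρ]] is required to be e. [[ν χ] ρ] : (t -> t) cannot yield e as functor, so [α β] : ((t -> t) -> e).
[α β] is required to be ((t -> t) -> e). α : t cannot yield ((t -> t) -> e) as functor, so β : (t -> ((t -> t) -> e)).

(t -> ((t -> t) -> e))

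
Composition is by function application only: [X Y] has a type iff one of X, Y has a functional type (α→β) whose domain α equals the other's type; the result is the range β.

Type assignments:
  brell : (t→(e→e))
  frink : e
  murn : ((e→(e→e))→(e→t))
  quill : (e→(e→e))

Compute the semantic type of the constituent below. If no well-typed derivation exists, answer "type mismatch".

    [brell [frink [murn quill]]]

(e→e)

At [murn quill], murn : ((e→(e→e))→(e→t)) takes quill : (e→(e→e)), giving (e→t).
At [frink [murn quill]], [murn quill] : (e→t) takes frink : e, giving t.
At [brell [frink [murn quill]]], brell : (t→(e→e)) takes [frink [murn quill]] : t, giving (e→e).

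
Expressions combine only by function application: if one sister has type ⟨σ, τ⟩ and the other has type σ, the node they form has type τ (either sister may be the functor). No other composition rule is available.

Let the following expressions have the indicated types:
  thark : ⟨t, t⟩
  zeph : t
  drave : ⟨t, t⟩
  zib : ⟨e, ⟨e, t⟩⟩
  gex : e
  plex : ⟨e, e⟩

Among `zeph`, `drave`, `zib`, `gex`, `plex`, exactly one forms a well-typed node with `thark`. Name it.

zeph

zeph — combines: thark : ⟨t, t⟩ takes zeph : t as argument, giving t.
drave : ⟨t, t⟩ — no; thark wants t, and drave wants t.
zib : ⟨e, ⟨e, t⟩⟩ — no; thark wants t, and zib wants e.
gex : e — no; thark wants t, and gex wants nothing (atomic).
plex : ⟨e, e⟩ — no; thark wants t, and plex wants e.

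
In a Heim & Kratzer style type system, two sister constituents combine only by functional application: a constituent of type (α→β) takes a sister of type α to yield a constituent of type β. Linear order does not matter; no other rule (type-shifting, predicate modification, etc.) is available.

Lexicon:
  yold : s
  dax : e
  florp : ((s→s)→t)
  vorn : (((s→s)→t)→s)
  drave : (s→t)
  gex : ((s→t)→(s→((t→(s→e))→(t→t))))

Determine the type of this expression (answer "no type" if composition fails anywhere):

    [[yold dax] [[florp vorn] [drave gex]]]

At [yold dax]: neither s nor e can take the other as argument; the node is ill-typed.

no type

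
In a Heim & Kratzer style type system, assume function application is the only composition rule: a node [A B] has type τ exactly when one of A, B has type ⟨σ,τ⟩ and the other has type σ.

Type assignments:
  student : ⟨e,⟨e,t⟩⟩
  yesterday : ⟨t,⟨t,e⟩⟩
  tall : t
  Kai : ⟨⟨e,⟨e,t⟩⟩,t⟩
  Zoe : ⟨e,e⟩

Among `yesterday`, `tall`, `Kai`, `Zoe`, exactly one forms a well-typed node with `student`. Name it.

Kai

yesterday : ⟨t,⟨t,e⟩⟩ — neither side's domain matches the other.
tall : t — neither side's domain matches the other.
Kai — combines: Kai : ⟨⟨e,⟨e,t⟩⟩,t⟩ takes student : ⟨e,⟨e,t⟩⟩ as argument, giving t.
Zoe : ⟨e,e⟩ — neither side's domain matches the other.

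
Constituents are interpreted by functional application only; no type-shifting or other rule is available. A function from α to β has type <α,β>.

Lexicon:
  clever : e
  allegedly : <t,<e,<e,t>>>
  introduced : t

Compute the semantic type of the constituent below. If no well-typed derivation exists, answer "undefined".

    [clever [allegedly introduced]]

<e,t>

[allegedly introduced] — allegedly of type <t,<e,<e,t>>> combines with introduced of type t: type <e,<e,t>>.
[clever [allegedly introduced]] — [allegedly introduced] of type <e,<e,t>> combines with clever of type e: type <e,t>.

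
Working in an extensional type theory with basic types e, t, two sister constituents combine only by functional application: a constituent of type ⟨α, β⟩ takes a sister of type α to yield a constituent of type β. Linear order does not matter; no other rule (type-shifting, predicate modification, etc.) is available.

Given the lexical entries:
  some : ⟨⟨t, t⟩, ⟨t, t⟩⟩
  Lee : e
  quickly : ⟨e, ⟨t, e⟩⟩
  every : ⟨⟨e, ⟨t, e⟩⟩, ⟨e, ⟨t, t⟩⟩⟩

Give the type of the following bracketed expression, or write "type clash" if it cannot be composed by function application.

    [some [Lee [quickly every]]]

⟨t, t⟩

[quickly every]: ⟨⟨e, ⟨t, e⟩⟩, ⟨e, ⟨t, t⟩⟩⟩ applied to ⟨e, ⟨t, e⟩⟩ yields ⟨e, ⟨t, t⟩⟩.
[Lee [quickly every]]: ⟨e, ⟨t, t⟩⟩ applied to e yields ⟨t, t⟩.
[some [Lee [quickly every]]]: ⟨⟨t, t⟩, ⟨t, t⟩⟩ applied to ⟨t, t⟩ yields ⟨t, t⟩.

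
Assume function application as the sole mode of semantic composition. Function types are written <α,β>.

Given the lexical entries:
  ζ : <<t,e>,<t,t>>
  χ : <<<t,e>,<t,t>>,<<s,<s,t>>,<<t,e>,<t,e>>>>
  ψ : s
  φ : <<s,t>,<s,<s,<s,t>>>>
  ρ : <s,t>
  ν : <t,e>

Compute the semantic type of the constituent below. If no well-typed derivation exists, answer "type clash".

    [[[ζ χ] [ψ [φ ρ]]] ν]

<t,e>

At [ζ χ], χ : <<<t,e>,<t,t>>,<<s,<s,t>>,<<t,e>,<t,e>>>> takes ζ : <<t,e>,<t,t>>, giving <<s,<s,t>>,<<t,e>,<t,e>>>.
At [φ ρ], φ : <<s,t>,<s,<s,<s,t>>>> takes ρ : <s,t>, giving <s,<s,<s,t>>>.
At [ψ [φ ρ]], [φ ρ] : <s,<s,<s,t>>> takes ψ : s, giving <s,<s,t>>.
At [[ζ χ] [ψ [φ ρ]]], [ζ χ] : <<s,<s,t>>,<<t,e>,<t,e>>> takes [ψ [φ ρ]] : <s,<s,t>>, giving <<t,e>,<t,e>>.
At [[[ζ χ] [ψ [φ ρ]]] ν], [[ζ χ] [ψ [φ ρ]]] : <<t,e>,<t,e>> takes ν : <t,e>, giving <t,e>.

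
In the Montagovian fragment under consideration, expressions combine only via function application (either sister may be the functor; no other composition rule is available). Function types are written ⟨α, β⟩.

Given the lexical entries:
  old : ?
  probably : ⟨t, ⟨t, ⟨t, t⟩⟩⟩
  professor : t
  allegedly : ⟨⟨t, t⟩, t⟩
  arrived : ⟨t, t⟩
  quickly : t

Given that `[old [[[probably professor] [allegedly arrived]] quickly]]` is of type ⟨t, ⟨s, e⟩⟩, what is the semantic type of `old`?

⟨t, ⟨t, ⟨s, e⟩⟩⟩

[old [[[probably professor] [allegedly arrived]] quickly]] must have type ⟨t, ⟨s, e⟩⟩. The sister [[[probably professor] [allegedly arrived]] quickly] has type t; that is not a function onto ⟨t, ⟨s, e⟩⟩, so old must be the functor, of type ⟨t, ⟨t, ⟨s, e⟩⟩⟩.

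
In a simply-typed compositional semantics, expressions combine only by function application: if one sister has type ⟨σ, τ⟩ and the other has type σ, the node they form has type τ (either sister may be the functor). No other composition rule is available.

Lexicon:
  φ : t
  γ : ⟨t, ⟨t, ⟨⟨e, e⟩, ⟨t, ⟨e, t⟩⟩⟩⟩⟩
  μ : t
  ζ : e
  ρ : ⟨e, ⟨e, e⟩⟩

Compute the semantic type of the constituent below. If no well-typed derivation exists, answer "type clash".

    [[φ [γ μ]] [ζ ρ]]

[γ μ] — γ of type ⟨t, ⟨t, ⟨⟨e, e⟩, ⟨t, ⟨e, t⟩⟩⟩⟩⟩ combines with μ of type t: type ⟨t, ⟨⟨e, e⟩, ⟨t, ⟨e, t⟩⟩⟩⟩.
[φ [γ μ]] — [γ μ] of type ⟨t, ⟨⟨e, e⟩, ⟨t, ⟨e, t⟩⟩⟩⟩ combines with φ of type t: type ⟨⟨e, e⟩, ⟨t, ⟨e, t⟩⟩⟩.
[ζ ρ] — ρ of type ⟨e, ⟨e, e⟩⟩ combines with ζ of type e: type ⟨e, e⟩.
[[φ [γ μ]] [ζ ρ]] — [φ [γ μ]] of type ⟨⟨e, e⟩, ⟨t, ⟨e, t⟩⟩⟩ combines with [ζ ρ] of type ⟨e, e⟩: type ⟨t, ⟨e, t⟩⟩.

⟨t, ⟨e, t⟩⟩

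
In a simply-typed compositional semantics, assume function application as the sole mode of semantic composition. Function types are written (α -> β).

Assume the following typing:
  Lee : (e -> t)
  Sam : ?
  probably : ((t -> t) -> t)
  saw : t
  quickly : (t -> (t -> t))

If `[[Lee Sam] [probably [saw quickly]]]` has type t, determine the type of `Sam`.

((e -> t) -> (t -> t))

[[Lee Sam] [probably [saw quickly]]] is required to be t. [probably [saw quickly]] : t cannot yield t as functor, so [Lee Sam] : (t -> t).
[Lee Sam] is required to be (t -> t). Lee : (e -> t) cannot yield (t -> t) as functor, so Sam : ((e -> t) -> (t -> t)).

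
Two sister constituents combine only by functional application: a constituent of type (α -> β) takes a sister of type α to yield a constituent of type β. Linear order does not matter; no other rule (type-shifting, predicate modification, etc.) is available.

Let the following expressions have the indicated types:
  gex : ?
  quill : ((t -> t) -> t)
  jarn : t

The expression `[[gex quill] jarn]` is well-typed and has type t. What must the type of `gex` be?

[[gex quill] jarn] must have type t. The sister jarn has type t; that is not a function onto t, so [gex quill] must be the functor, of type (t -> t).
[gex quill] must have type (t -> t). The sister quill has type ((t -> t) -> t); that is not a function onto (t -> t), so gex must be the functor, of type (((t -> t) -> t) -> (t -> t)).

(((t -> t) -> t) -> (t -> t))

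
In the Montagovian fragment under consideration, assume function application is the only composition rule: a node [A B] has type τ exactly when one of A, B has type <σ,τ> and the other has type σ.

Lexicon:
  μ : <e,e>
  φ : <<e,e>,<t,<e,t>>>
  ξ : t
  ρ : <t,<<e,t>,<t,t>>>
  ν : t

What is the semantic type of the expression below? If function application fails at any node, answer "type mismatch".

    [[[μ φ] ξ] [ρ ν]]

[μ φ]: functor φ : <<e,e>,<t,<e,t>>>, argument μ : <e,e>; result <t,<e,t>>.
[[μ φ] ξ]: functor [μ φ] : <t,<e,t>>, argument ξ : t; result <e,t>.
[ρ ν]: functor ρ : <t,<<e,t>,<t,t>>>, argument ν : t; result <<e,t>,<t,t>>.
[[[μ φ] ξ] [ρ ν]]: functor [ρ ν] : <<e,t>,<t,t>>, argument [[μ φ] ξ] : <e,t>; result <t,t>.

<t,t>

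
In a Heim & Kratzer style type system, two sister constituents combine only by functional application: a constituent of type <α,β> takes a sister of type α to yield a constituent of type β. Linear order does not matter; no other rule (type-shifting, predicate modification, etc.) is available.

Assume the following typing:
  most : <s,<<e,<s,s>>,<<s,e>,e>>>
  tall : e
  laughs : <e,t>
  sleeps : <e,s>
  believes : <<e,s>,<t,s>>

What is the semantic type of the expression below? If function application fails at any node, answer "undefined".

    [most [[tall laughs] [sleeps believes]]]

<<e,<s,s>>,<<s,e>,e>>

[tall laughs]: laughs is <e,t>, tall is e; result t.
[sleeps believes]: believes is <<e,s>,<t,s>>, sleeps is <e,s>; result <t,s>.
[[tall laughs] [sleeps believes]]: [sleeps believes] is <t,s>, [tall laughs] is t; result s.
[most [[tall laughs] [sleeps believes]]]: most is <s,<<e,<s,s>>,<<s,e>,e>>>, [[tall laughs] [sleeps believes]] is s; result <<e,<s,s>>,<<s,e>,e>>.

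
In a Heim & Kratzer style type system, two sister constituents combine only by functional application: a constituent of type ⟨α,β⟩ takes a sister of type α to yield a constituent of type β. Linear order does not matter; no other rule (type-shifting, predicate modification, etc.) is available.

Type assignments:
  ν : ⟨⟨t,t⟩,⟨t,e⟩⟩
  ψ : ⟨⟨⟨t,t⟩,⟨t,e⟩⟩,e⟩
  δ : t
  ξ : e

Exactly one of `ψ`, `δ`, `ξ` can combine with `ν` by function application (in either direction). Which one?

ψ

ψ — combines: ψ : ⟨⟨⟨t,t⟩,⟨t,e⟩⟩,e⟩ takes ν : ⟨⟨t,t⟩,⟨t,e⟩⟩ as argument, giving e.
δ : t — does not combine with ν.
ξ : e — does not combine with ν.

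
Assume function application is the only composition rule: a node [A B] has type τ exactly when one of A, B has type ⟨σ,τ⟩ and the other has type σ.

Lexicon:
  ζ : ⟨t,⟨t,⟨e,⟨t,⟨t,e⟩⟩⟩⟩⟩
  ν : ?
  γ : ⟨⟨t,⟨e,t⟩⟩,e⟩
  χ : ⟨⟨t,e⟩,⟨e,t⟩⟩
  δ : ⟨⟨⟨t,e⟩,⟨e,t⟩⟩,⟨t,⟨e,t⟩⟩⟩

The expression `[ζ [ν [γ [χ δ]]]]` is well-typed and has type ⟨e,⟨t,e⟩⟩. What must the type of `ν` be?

⟨e,⟨⟨t,⟨t,⟨e,⟨t,⟨t,e⟩⟩⟩⟩⟩,⟨e,⟨t,e⟩⟩⟩⟩

[ζ [ν [γ [χ δ]]]] must have type ⟨e,⟨t,e⟩⟩. The sister ζ has type ⟨t,⟨t,⟨e,⟨t,⟨t,e⟩⟩⟩⟩⟩; that is not a function onto ⟨e,⟨t,e⟩⟩, so [ν [γ [χ δ]]] must be the functor, of type ⟨⟨t,⟨t,⟨e,⟨t,⟨t,e⟩⟩⟩⟩⟩,⟨e,⟨t,e⟩⟩⟩.
[ν [γ [χ δ]]] must have type ⟨⟨t,⟨t,⟨e,⟨t,⟨t,e⟩⟩⟩⟩⟩,⟨e,⟨t,e⟩⟩⟩. The sister [γ [χ δ]] has type e; that is not a function onto ⟨⟨t,⟨t,⟨e,⟨t,⟨t,e⟩⟩⟩⟩⟩,⟨e,⟨t,e⟩⟩⟩, so ν must be the functor, of type ⟨e,⟨⟨t,⟨t,⟨e,⟨t,⟨t,e⟩⟩⟩⟩⟩,⟨e,⟨t,e⟩⟩⟩⟩.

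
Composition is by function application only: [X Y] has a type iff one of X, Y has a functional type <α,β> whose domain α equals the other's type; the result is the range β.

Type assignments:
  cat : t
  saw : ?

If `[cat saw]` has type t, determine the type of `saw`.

At [cat saw] (required: t): cat is t, which is not a function with range t; hence saw is the functor — type <t,t>.

<t,t>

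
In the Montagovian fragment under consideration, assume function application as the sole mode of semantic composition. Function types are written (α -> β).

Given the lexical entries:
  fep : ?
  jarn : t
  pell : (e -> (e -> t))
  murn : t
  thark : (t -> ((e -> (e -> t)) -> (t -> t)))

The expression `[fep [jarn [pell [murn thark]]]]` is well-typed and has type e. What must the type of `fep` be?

(t -> e)

[fep [jarn [pell [murn thark]]]] must have type e. The sister [jarn [pell [murn thark]]] has type t; that is not a function onto e, so fep must be the functor, of type (t -> e).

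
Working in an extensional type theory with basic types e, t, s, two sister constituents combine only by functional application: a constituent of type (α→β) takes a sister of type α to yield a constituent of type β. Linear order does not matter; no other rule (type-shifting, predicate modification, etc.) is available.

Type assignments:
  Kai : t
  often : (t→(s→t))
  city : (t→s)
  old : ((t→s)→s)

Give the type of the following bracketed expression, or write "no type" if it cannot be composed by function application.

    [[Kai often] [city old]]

At [Kai often], often : (t→(s→t)) takes Kai : t, giving (s→t).
At [city old], old : ((t→s)→s) takes city : (t→s), giving s.
At [[Kai often] [city old]], [Kai often] : (s→t) takes [city old] : s, giving t.

t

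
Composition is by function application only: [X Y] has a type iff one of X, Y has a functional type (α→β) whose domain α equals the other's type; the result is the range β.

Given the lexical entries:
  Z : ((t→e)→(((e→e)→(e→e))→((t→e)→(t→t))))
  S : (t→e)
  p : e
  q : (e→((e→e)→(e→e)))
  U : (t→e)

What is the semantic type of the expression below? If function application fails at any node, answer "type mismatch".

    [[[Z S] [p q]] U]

[Z S]: Z is ((t→e)→(((e→e)→(e→e))→((t→e)→(t→t)))), S is (t→e); result (((e→e)→(e→e))→((t→e)→(t→t))).
[p q]: q is (e→((e→e)→(e→e))), p is e; result ((e→e)→(e→e)).
[[Z S] [p q]]: [Z S] is (((e→e)→(e→e))→((t→e)→(t→t))), [p q] is ((e→e)→(e→e)); result ((t→e)→(t→t)).
[[[Z S] [p q]] U]: [[Z S] [p q]] is ((t→e)→(t→t)), U is (t→e); result (t→t).

(t→t)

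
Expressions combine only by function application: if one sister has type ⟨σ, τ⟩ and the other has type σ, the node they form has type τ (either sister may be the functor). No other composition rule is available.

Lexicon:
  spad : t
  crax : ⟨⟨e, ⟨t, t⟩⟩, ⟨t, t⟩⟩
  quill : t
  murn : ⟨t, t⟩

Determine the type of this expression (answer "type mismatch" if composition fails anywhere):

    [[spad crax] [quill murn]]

At [spad crax]: neither t nor ⟨⟨e, ⟨t, t⟩⟩, ⟨t, t⟩⟩ can take the other as argument; the node is ill-typed.

type mismatch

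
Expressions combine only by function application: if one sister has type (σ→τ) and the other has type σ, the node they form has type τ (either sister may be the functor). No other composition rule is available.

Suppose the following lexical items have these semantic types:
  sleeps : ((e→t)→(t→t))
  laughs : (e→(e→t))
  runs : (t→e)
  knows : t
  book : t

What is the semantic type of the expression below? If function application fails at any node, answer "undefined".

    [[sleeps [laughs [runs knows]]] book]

t

[runs knows]: functor runs : (t→e), argument knows : t; result e.
[laughs [runs knows]]: functor laughs : (e→(e→t)), argument [runs knows] : e; result (e→t).
[sleeps [laughs [runs knows]]]: functor sleeps : ((e→t)→(t→t)), argument [laughs [runs knows]] : (e→t); result (t→t).
[[sleeps [laughs [runs knows]]] book]: functor [sleeps [laughs [runs knows]]] : (t→t), argument book : t; result t.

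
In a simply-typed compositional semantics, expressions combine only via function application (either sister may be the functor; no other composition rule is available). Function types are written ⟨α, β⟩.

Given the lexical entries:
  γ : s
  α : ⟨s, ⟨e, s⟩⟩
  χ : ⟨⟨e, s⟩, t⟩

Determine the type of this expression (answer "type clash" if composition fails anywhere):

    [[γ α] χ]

t

At [γ α], α : ⟨s, ⟨e, s⟩⟩ takes γ : s, giving ⟨e, s⟩.
At [[γ α] χ], χ : ⟨⟨e, s⟩, t⟩ takes [γ α] : ⟨e, s⟩, giving t.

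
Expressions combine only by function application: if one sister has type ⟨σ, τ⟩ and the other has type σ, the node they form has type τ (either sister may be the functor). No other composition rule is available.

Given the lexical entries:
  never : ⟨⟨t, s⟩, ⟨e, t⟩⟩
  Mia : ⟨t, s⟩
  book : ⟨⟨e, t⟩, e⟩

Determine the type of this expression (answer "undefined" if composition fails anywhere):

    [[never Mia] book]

e

[never Mia]: never is ⟨⟨t, s⟩, ⟨e, t⟩⟩, Mia is ⟨t, s⟩; result ⟨e, t⟩.
[[never Mia] book]: book is ⟨⟨e, t⟩, e⟩, [never Mia] is ⟨e, t⟩; result e.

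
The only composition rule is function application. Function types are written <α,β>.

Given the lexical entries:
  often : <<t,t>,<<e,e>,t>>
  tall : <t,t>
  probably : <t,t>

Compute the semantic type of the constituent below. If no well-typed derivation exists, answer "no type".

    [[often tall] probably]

At [often tall], often : <<t,t>,<<e,e>,t>> takes tall : <t,t>, giving <<e,e>,t>.
At [[often tall] probably]: neither <<e,e>,t> nor <t,t> can take the other as argument; the node is ill-typed.

no type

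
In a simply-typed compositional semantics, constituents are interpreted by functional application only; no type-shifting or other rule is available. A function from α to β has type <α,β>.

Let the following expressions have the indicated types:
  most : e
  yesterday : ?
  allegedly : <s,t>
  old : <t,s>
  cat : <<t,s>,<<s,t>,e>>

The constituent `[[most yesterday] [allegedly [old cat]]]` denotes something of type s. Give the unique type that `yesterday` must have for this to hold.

For [[most yesterday] [allegedly [old cat]]] to have type s with [allegedly [old cat]] of type e, [most yesterday] must be the function: [most yesterday] : <e,s>.
For [most yesterday] to have type <e,s> with most of type e, yesterday must be the function: yesterday : <e,<e,s>>.

<e,<e,s>>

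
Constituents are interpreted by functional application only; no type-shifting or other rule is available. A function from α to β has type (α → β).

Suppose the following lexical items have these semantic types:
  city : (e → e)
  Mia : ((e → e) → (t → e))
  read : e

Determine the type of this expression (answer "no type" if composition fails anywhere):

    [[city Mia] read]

no type

At [city Mia], Mia : ((e → e) → (t → e)) takes city : (e → e), giving (t → e).
[[city Mia] read]: (t → e) and e cannot combine by function application — type clash.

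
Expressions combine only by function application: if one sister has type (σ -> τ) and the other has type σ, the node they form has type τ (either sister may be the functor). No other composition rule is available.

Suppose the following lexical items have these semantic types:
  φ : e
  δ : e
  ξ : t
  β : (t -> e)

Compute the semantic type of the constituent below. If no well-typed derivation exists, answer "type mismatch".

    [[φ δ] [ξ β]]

[φ δ]: e with e — neither is a function whose domain matches the other; composition fails here.

type mismatch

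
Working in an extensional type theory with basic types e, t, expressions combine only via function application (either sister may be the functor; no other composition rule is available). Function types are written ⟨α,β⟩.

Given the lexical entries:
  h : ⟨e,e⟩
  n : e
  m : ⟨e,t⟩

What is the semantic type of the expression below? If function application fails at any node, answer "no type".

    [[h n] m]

t

[h n] — h of type ⟨e,e⟩ combines with n of type e: type e.
[[h n] m] — m of type ⟨e,t⟩ combines with [h n] of type e: type t.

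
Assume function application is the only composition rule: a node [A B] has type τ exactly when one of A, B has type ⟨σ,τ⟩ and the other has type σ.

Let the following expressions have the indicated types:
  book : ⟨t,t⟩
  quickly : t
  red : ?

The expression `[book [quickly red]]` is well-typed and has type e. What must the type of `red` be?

For [book [quickly red]] to have type e with book of type ⟨t,t⟩, [quickly red] must be the function: [quickly red] : ⟨⟨t,t⟩,e⟩.
For [quickly red] to have type ⟨⟨t,t⟩,e⟩ with quickly of type t, red must be the function: red : ⟨t,⟨⟨t,t⟩,e⟩⟩.

⟨t,⟨⟨t,t⟩,e⟩⟩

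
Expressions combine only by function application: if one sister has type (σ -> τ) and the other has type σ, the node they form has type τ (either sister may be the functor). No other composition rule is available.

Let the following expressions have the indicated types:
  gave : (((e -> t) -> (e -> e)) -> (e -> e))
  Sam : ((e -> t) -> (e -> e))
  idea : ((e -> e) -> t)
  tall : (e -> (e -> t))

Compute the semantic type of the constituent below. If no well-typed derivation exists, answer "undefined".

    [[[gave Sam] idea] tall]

undefined

At [gave Sam], gave : (((e -> t) -> (e -> e)) -> (e -> e)) takes Sam : ((e -> t) -> (e -> e)), giving (e -> e).
At [[gave Sam] idea], idea : ((e -> e) -> t) takes [gave Sam] : (e -> e), giving t.
At [[[gave Sam] idea] tall]: neither t nor (e -> (e -> t)) can take the other as argument; the node is ill-typed.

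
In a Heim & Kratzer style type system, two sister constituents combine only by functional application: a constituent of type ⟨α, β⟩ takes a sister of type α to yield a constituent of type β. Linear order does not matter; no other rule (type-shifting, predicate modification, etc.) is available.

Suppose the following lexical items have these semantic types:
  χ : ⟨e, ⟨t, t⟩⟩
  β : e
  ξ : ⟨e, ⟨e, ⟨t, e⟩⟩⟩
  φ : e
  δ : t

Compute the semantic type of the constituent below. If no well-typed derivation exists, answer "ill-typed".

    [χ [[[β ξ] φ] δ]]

[β ξ]: functor ξ : ⟨e, ⟨e, ⟨t, e⟩⟩⟩, argument β : e; result ⟨e, ⟨t, e⟩⟩.
[[β ξ] φ]: functor [β ξ] : ⟨e, ⟨t, e⟩⟩, argument φ : e; result ⟨t, e⟩.
[[[β ξ] φ] δ]: functor [[β ξ] φ] : ⟨t, e⟩, argument δ : t; result e.
[χ [[[β ξ] φ] δ]]: functor χ : ⟨e, ⟨t, t⟩⟩, argument [[[β ξ] φ] δ] : e; result ⟨t, t⟩.

⟨t, t⟩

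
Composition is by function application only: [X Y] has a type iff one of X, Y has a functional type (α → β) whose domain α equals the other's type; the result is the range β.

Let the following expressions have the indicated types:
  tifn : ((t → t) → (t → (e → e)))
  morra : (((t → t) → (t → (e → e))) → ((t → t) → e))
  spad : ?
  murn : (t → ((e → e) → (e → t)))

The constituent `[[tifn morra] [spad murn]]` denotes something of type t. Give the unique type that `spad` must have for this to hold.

For [[tifn morra] [spad murn]] to have type t with [tifn morra] of type ((t → t) → e), [spad murn] must be the function: [spad murn] : (((t → t) → e) → t).
For [spad murn] to have type (((t → t) → e) → t) with murn of type (t → ((e → e) → (e → t))), spad must be the function: spad : ((t → ((e → e) → (e → t))) → (((t → t) → e) → t)).

((t → ((e → e) → (e → t))) → (((t → t) → e) → t))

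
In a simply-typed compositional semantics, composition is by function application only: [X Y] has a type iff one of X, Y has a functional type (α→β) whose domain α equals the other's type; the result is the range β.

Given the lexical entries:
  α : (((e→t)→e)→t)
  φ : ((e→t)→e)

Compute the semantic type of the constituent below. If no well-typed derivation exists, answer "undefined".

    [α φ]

[α φ] — α of type (((e→t)→e)→t) combines with φ of type ((e→t)→e): type t.

t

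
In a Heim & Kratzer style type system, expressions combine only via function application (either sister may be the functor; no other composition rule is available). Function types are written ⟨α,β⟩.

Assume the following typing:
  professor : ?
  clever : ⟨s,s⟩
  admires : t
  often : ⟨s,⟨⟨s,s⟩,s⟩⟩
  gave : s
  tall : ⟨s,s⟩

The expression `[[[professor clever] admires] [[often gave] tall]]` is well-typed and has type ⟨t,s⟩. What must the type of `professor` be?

[[[professor clever] admires] [[often gave] tall]] is required to be ⟨t,s⟩. [[often gave] tall] : s cannot yield ⟨t,s⟩ as functor, so [[professor clever] admires] : ⟨s,⟨t,s⟩⟩.
[[professor clever] admires] is required to be ⟨s,⟨t,s⟩⟩. admires : t cannot yield ⟨s,⟨t,s⟩⟩ as functor, so [professor clever] : ⟨t,⟨s,⟨t,s⟩⟩⟩.
[professor clever] is required to be ⟨t,⟨s,⟨t,s⟩⟩⟩. clever : ⟨s,s⟩ cannot yield ⟨t,⟨s,⟨t,s⟩⟩⟩ as functor, so professor : ⟨⟨s,s⟩,⟨t,⟨s,⟨t,s⟩⟩⟩⟩.

⟨⟨s,s⟩,⟨t,⟨s,⟨t,s⟩⟩⟩⟩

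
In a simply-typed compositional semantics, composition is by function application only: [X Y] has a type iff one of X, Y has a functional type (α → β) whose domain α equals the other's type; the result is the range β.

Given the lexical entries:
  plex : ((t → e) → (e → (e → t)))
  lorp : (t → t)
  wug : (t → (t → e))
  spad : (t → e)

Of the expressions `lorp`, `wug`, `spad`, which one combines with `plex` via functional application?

lorp : (t → t) — does not combine with plex.
wug : (t → (t → e)) — does not combine with plex.
spad — combines: plex : ((t → e) → (e → (e → t))) takes spad : (t → e) as argument, giving (e → (e → t)).

spad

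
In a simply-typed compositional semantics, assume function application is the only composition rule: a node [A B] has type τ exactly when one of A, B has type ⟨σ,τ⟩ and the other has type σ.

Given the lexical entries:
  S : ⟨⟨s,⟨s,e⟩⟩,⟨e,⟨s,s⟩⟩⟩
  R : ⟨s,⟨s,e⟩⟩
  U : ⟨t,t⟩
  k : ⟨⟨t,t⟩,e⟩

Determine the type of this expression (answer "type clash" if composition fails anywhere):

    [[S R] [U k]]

[S R] — S of type ⟨⟨s,⟨s,e⟩⟩,⟨e,⟨s,s⟩⟩⟩ combines with R of type ⟨s,⟨s,e⟩⟩: type ⟨e,⟨s,s⟩⟩.
[U k] — k of type ⟨⟨t,t⟩,e⟩ combines with U of type ⟨t,t⟩: type e.
[[S R] [U k]] — [S R] of type ⟨e,⟨s,s⟩⟩ combines with [U k] of type e: type ⟨s,s⟩.

⟨s,s⟩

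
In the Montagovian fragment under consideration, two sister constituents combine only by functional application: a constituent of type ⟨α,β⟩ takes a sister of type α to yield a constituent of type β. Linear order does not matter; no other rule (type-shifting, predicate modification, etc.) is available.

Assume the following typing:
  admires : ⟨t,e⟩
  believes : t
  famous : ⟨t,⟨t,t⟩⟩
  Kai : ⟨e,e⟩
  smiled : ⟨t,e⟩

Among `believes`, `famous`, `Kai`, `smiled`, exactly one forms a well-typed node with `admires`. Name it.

believes — combines: admires : ⟨t,e⟩ takes believes : t as argument, giving e.
famous : ⟨t,⟨t,t⟩⟩ — does not combine with admires.
Kai : ⟨e,e⟩ — does not combine with admires.
smiled : ⟨t,e⟩ — does not combine with admires.

believes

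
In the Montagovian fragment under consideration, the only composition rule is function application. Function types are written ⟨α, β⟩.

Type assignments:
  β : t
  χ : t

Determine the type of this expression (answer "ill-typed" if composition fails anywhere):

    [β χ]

ill-typed

[β χ]: t with t — neither is a function whose domain matches the other; composition fails here.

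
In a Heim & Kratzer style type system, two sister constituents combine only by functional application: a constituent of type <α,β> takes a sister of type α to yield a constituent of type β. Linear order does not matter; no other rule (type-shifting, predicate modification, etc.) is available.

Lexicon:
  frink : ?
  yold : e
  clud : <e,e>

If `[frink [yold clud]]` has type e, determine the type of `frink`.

<e,e>

[frink [yold clud]] must have type e. The sister [yold clud] has type e; that is not a function onto e, so frink must be the functor, of type <e,e>.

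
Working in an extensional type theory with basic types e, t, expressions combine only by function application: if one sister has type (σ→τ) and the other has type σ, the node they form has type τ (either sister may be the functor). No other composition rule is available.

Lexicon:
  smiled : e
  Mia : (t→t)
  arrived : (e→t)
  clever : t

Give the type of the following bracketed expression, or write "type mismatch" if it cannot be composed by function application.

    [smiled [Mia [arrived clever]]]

[arrived clever]: (e→t) with t — neither is a function whose domain matches the other; composition fails here.

type mismatch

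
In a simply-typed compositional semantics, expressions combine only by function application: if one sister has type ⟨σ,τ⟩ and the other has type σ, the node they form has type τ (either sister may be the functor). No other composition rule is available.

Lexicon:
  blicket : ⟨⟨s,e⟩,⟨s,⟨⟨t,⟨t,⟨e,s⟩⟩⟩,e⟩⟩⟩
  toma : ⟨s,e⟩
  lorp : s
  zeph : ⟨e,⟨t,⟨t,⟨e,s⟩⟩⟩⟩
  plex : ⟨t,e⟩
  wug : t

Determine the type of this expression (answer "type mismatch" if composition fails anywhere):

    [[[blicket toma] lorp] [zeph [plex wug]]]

[blicket toma]: functor blicket : ⟨⟨s,e⟩,⟨s,⟨⟨t,⟨t,⟨e,s⟩⟩⟩,e⟩⟩⟩, argument toma : ⟨s,e⟩; result ⟨s,⟨⟨t,⟨t,⟨e,s⟩⟩⟩,e⟩⟩.
[[blicket toma] lorp]: functor [blicket toma] : ⟨s,⟨⟨t,⟨t,⟨e,s⟩⟩⟩,e⟩⟩, argument lorp : s; result ⟨⟨t,⟨t,⟨e,s⟩⟩⟩,e⟩.
[plex wug]: functor plex : ⟨t,e⟩, argument wug : t; result e.
[zeph [plex wug]]: functor zeph : ⟨e,⟨t,⟨t,⟨e,s⟩⟩⟩⟩, argument [plex wug] : e; result ⟨t,⟨t,⟨e,s⟩⟩⟩.
[[[blicket toma] lorp] [zeph [plex wug]]]: functor [[blicket toma] lorp] : ⟨⟨t,⟨t,⟨e,s⟩⟩⟩,e⟩, argument [zeph [plex wug]] : ⟨t,⟨t,⟨e,s⟩⟩⟩; result e.

e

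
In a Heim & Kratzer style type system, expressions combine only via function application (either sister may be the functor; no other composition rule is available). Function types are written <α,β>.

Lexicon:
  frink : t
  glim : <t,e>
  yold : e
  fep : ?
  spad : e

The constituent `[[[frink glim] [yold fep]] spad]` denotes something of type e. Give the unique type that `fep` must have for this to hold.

[[[frink glim] [yold fep]] spad] is required to be e. spad : e cannot yield e as functor, so [[frink glim] [yold fep]] : <e,e>.
[[frink glim] [yold fep]] is required to be <e,e>. [frink glim] : e cannot yield <e,e> as functor, so [yold fep] : <e,<e,e>>.
[yold fep] is required to be <e,<e,e>>. yold : e cannot yield <e,<e,e>> as functor, so fep : <e,<e,<e,e>>>.

<e,<e,<e,e>>>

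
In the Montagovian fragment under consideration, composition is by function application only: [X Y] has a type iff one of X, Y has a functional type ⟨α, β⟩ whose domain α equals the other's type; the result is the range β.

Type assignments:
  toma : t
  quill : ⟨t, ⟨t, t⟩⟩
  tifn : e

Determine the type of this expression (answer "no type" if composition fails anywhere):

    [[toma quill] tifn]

[toma quill]: ⟨t, ⟨t, t⟩⟩ applied to t yields ⟨t, t⟩.
[[toma quill] tifn]: ⟨t, t⟩ with e — neither is a function whose domain matches the other; composition fails here.

no type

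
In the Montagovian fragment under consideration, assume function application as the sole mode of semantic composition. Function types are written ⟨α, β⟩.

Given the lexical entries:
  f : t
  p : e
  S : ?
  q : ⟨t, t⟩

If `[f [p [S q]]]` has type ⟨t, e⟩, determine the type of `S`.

⟨⟨t, t⟩, ⟨e, ⟨t, ⟨t, e⟩⟩⟩⟩

[f [p [S q]]] must have type ⟨t, e⟩. The sister f has type t; that is not a function onto ⟨t, e⟩, so [p [S q]] must be the functor, of type ⟨t, ⟨t, e⟩⟩.
[p [S q]] must have type ⟨t, ⟨t, e⟩⟩. The sister p has type e; that is not a function onto ⟨t, ⟨t, e⟩⟩, so [S q] must be the functor, of type ⟨e, ⟨t, ⟨t, e⟩⟩⟩.
[S q] must have type ⟨e, ⟨t, ⟨t, e⟩⟩⟩. The sister q has type ⟨t, t⟩; that is not a function onto ⟨e, ⟨t, ⟨t, e⟩⟩⟩, so S must be the functor, of type ⟨⟨t, t⟩, ⟨e, ⟨t, ⟨t, e⟩⟩⟩⟩.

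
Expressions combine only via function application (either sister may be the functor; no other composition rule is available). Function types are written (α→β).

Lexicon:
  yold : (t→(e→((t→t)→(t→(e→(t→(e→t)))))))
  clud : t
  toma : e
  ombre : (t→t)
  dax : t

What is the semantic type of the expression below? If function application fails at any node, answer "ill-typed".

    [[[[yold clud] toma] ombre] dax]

(e→(t→(e→t)))

[yold clud]: (t→(e→((t→t)→(t→(e→(t→(e→t))))))) applied to t yields (e→((t→t)→(t→(e→(t→(e→t)))))).
[[yold clud] toma]: (e→((t→t)→(t→(e→(t→(e→t)))))) applied to e yields ((t→t)→(t→(e→(t→(e→t))))).
[[[yold clud] toma] ombre]: ((t→t)→(t→(e→(t→(e→t))))) applied to (t→t) yields (t→(e→(t→(e→t)))).
[[[[yold clud] toma] ombre] dax]: (t→(e→(t→(e→t)))) applied to t yields (e→(t→(e→t))).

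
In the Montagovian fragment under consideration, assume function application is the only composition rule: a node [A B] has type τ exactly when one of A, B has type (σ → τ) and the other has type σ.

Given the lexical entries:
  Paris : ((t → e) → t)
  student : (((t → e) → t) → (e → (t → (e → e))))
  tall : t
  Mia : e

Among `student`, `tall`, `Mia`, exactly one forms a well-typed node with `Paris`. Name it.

student

student — combines: student : (((t → e) → t) → (e → (t → (e → e)))) takes Paris : ((t → e) → t) as argument, giving (e → (t → (e → e))).
tall : t — Paris needs (t → e); tall needs nothing (atomic); neither fits.
Mia : e — Paris needs (t → e); Mia needs nothing (atomic); neither fits.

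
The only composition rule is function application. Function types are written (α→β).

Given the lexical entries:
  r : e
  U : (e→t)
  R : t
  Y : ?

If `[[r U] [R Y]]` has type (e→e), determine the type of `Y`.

[[r U] [R Y]] is required to be (e→e). [r U] : t cannot yield (e→e) as functor, so [R Y] : (t→(e→e)).
[R Y] is required to be (t→(e→e)). R : t cannot yield (t→(e→e)) as functor, so Y : (t→(t→(e→e))).

(t→(t→(e→e)))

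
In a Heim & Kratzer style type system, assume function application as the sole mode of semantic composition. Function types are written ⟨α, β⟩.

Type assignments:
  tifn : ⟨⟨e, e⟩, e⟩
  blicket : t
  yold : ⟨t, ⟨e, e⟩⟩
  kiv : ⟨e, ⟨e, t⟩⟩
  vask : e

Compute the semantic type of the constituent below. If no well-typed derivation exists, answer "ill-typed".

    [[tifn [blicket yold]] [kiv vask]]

t

[blicket yold]: yold is ⟨t, ⟨e, e⟩⟩, blicket is t; result ⟨e, e⟩.
[tifn [blicket yold]]: tifn is ⟨⟨e, e⟩, e⟩, [blicket yold] is ⟨e, e⟩; result e.
[kiv vask]: kiv is ⟨e, ⟨e, t⟩⟩, vask is e; result ⟨e, t⟩.
[[tifn [blicket yold]] [kiv vask]]: [kiv vask] is ⟨e, t⟩, [tifn [blicket yold]] is e; result t.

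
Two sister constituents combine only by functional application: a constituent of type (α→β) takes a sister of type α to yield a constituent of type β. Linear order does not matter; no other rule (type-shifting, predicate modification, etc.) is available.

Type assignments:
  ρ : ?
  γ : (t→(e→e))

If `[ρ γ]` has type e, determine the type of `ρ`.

((t→(e→e))→e)

For [ρ γ] to have type e with γ of type (t→(e→e)), ρ must be the function: ρ : ((t→(e→e))→e).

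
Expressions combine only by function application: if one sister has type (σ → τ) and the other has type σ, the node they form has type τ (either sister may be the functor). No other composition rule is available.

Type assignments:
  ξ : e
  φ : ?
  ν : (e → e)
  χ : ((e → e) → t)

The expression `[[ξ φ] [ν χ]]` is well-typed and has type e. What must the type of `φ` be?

At [[ξ φ] [ν χ]] (required: e): [ν χ] is t, which is not a function with range e; hence [ξ φ] is the functor — type (t → e).
At [ξ φ] (required: (t → e)): ξ is e, which is not a function with range (t → e); hence φ is the functor — type (e → (t → e)).

(e → (t → e))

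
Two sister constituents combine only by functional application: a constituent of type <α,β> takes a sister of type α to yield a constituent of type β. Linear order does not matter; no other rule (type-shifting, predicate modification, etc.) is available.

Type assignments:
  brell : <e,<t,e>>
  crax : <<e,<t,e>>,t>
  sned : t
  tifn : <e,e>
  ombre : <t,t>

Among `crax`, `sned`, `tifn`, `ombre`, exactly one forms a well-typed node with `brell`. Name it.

crax — combines: crax : <<e,<t,e>>,t> takes brell : <e,<t,e>> as argument, giving t.
sned : t — neither side's domain matches the other.
tifn : <e,e> — neither side's domain matches the other.
ombre : <t,t> — neither side's domain matches the other.

crax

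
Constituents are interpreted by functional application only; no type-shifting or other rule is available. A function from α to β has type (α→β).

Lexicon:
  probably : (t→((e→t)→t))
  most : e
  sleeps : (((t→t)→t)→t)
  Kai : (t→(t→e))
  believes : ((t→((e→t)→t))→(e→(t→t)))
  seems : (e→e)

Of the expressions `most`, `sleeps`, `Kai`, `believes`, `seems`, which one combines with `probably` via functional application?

most : e — no; probably wants t, and most wants nothing (atomic).
sleeps : (((t→t)→t)→t) — no; probably wants t, and sleeps wants ((t→t)→t).
Kai : (t→(t→e)) — no; probably wants t, and Kai wants t.
believes — combines: believes : ((t→((e→t)→t))→(e→(t→t))) takes probably : (t→((e→t)→t)) as argument, giving (e→(t→t)).
seems : (e→e) — no; probably wants t, and seems wants e.

believes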